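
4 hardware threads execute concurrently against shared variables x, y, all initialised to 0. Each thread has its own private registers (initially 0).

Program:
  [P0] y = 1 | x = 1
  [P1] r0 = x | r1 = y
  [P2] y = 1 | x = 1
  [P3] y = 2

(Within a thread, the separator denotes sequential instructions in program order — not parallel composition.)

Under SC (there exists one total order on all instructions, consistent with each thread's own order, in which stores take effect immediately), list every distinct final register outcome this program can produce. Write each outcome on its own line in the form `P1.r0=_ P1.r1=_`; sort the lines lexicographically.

P1.r0=0 P1.r1=0
P1.r0=0 P1.r1=1
P1.r0=0 P1.r1=2
P1.r0=1 P1.r1=1
P1.r0=1 P1.r1=2

outcome vector order: (P1.r0,P1.r1)
|SC outcomes| = 5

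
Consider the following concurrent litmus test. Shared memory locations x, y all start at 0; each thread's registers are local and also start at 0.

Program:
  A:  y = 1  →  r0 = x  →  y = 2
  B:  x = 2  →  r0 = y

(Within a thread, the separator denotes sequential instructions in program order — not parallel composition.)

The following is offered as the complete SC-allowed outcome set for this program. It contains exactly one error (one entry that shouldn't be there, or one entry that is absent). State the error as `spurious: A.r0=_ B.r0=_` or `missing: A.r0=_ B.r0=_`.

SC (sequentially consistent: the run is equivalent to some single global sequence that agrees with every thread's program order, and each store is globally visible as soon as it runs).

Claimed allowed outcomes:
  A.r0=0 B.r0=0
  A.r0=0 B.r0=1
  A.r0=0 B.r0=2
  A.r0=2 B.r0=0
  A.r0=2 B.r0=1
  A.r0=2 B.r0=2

spurious: A.r0=0 B.r0=0

outcome vector order: (A.r0,B.r0)
SC: 5 outcomes — {01, 02, 20, 21, 22}
claimed∖SC = {00}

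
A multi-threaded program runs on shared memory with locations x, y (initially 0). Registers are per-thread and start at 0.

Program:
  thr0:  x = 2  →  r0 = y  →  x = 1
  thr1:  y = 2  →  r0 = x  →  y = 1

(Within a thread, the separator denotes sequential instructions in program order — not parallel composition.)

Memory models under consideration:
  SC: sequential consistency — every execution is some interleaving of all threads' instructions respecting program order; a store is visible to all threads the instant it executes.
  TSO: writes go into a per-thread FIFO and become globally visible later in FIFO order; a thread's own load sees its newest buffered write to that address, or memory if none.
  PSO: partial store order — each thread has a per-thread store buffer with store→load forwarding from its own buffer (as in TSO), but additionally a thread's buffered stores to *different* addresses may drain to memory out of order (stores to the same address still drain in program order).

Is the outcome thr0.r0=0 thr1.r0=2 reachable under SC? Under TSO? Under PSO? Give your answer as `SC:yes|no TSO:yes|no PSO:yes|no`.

SC:yes TSO:yes PSO:yes

outcome vector order: (thr0.r0,thr1.r0)
[SC] allowed = {(0,1), (0,2), (1,0), (1,2), (2,0), (2,1), (2,2)}
[TSO] allowed = {(0,0), (0,1), (0,2), (1,0), (1,2), (2,0), (2,1), (2,2)}
[PSO] allowed = {(0,0), (0,1), (0,2), (1,0), (1,2), (2,0), (2,1), (2,2)}
target (0,2) ∈ {SC,TSO,PSO}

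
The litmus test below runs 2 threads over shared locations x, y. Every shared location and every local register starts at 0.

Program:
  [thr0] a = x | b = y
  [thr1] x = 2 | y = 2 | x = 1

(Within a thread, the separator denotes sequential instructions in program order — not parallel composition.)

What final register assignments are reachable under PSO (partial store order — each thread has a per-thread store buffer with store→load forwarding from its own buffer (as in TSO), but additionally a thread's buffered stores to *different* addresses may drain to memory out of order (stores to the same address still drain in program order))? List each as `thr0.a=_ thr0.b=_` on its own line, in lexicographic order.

thr0.a=0 thr0.b=0
thr0.a=0 thr0.b=2
thr0.a=1 thr0.b=0
thr0.a=1 thr0.b=2
thr0.a=2 thr0.b=0
thr0.a=2 thr0.b=2

outcome vector order: (thr0.a,thr0.b)
|PSO outcomes| = 6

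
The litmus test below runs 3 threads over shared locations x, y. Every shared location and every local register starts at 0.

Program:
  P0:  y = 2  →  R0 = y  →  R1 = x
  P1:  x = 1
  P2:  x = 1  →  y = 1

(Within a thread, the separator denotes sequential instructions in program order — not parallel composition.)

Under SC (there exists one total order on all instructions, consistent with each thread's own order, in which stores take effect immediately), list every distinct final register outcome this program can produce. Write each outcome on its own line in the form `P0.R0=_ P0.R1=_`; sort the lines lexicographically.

P0.R0=1 P0.R1=1
P0.R0=2 P0.R1=0
P0.R0=2 P0.R1=1

outcome vector order: (P0.R0,P0.R1)
|SC outcomes| = 3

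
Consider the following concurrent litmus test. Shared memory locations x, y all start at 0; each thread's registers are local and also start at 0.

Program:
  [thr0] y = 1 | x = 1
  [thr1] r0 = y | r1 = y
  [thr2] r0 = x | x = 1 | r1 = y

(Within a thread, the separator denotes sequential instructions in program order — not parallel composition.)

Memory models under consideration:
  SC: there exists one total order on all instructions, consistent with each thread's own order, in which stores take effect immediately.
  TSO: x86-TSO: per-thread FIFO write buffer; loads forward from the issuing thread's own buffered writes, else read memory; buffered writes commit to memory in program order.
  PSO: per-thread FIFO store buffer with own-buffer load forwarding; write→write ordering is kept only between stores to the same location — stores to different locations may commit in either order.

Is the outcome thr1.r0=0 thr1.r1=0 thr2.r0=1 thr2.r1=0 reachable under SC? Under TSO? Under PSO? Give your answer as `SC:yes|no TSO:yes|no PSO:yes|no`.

SC:no TSO:no PSO:yes

outcome vector order: (thr1.r0,thr1.r1,thr2.r0,thr2.r1)
under SC → (0,0,0,0); (0,0,0,1); (0,0,1,1); (0,1,0,0); (0,1,0,1); (0,1,1,1); (1,1,0,0); (1,1,0,1); (1,1,1,1)
under TSO → (0,0,0,0); (0,0,0,1); (0,0,1,1); (0,1,0,0); (0,1,0,1); (0,1,1,1); (1,1,0,0); (1,1,0,1); (1,1,1,1)
under PSO → (0,0,0,0); (0,0,0,1); (0,0,1,0); (0,0,1,1); (0,1,0,0); (0,1,0,1); (0,1,1,0); (0,1,1,1); (1,1,0,0); (1,1,0,1); (1,1,1,0); (1,1,1,1)
target (0,0,1,0) ∈ {PSO}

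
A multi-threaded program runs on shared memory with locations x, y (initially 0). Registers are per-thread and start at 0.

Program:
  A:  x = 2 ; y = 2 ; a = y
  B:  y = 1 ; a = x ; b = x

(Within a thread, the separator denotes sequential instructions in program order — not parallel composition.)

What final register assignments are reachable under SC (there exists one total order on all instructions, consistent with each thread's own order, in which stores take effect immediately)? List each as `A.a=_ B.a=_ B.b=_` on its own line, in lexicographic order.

A.a=1 B.a=2 B.b=2
A.a=2 B.a=0 B.b=0
A.a=2 B.a=0 B.b=2
A.a=2 B.a=2 B.b=2

outcome vector order: (A.a,B.a,B.b)
|SC outcomes| = 4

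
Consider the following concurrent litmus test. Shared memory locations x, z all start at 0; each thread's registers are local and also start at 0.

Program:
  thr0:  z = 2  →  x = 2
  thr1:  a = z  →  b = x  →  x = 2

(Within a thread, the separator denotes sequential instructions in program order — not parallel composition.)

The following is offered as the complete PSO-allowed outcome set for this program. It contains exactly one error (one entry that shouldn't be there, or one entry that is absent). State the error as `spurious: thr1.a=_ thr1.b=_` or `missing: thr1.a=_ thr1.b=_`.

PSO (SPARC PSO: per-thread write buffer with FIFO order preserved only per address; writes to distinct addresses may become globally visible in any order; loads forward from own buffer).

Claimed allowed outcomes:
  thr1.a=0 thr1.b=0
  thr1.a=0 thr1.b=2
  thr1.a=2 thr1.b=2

missing: thr1.a=2 thr1.b=0

outcome vector order: (thr1.a,thr1.b)
[PSO] allowed = {00; 02; 20; 22}
PSO∖claimed = {20}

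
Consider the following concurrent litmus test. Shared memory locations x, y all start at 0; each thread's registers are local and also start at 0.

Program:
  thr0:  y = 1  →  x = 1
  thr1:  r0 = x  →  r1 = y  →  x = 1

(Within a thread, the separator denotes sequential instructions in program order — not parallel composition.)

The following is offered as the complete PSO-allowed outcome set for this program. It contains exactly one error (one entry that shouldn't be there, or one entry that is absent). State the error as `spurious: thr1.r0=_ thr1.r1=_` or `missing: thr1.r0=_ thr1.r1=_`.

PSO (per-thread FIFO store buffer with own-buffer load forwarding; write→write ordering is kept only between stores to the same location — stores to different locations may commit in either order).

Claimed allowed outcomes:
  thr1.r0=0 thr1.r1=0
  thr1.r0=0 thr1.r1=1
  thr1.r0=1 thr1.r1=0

outcome vector order: (thr1.r0,thr1.r1)
[PSO] allowed = {<0 0> <0 1> <1 0> <1 1>}
PSO∖claimed = {<1 1>}

missing: thr1.r0=1 thr1.r1=1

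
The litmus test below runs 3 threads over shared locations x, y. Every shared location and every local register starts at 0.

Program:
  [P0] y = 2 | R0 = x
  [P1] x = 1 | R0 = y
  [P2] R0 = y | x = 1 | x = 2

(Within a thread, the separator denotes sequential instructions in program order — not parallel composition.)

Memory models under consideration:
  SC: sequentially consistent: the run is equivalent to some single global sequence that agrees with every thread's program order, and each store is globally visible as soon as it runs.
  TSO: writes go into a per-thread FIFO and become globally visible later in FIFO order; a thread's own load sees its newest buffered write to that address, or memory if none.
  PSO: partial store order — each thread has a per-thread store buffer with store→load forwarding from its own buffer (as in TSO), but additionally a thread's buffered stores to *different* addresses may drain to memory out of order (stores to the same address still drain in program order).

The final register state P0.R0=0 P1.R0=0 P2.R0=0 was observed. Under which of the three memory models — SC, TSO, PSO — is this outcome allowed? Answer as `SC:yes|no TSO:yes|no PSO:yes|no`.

SC:no TSO:yes PSO:yes

outcome vector order: (P0.R0,P1.R0,P2.R0)
[SC] allowed = {(0,2,0), (0,2,2), (1,0,0), (1,0,2), (1,2,0), (1,2,2), (2,0,0), (2,0,2), (2,2,0), (2,2,2)}
[TSO] allowed = {(0,0,0), (0,0,2), (0,2,0), (0,2,2), (1,0,0), (1,0,2), (1,2,0), (1,2,2), (2,0,0), (2,0,2), (2,2,0), (2,2,2)}
[PSO] allowed = {(0,0,0), (0,0,2), (0,2,0), (0,2,2), (1,0,0), (1,0,2), (1,2,0), (1,2,2), (2,0,0), (2,0,2), (2,2,0), (2,2,2)}
target (0,0,0) ∈ {TSO,PSO}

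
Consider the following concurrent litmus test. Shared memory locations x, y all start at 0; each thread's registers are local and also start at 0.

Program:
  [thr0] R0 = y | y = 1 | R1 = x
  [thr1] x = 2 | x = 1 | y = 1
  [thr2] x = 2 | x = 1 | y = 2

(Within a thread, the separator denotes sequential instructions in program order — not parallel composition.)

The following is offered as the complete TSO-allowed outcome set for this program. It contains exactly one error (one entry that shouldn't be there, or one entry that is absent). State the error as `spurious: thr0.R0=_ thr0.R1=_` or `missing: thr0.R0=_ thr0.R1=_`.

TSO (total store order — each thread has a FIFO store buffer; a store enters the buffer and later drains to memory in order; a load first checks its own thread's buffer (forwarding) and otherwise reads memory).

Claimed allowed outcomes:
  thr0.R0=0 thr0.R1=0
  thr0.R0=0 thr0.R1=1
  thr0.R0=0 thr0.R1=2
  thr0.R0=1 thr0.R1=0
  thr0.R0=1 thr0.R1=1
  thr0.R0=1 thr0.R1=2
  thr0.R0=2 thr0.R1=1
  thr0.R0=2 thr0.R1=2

outcome vector order: (thr0.R0,thr0.R1)
[TSO] allowed = {00 01 02 11 12 21 22}
claimed∖TSO = {10}

spurious: thr0.R0=1 thr0.R1=0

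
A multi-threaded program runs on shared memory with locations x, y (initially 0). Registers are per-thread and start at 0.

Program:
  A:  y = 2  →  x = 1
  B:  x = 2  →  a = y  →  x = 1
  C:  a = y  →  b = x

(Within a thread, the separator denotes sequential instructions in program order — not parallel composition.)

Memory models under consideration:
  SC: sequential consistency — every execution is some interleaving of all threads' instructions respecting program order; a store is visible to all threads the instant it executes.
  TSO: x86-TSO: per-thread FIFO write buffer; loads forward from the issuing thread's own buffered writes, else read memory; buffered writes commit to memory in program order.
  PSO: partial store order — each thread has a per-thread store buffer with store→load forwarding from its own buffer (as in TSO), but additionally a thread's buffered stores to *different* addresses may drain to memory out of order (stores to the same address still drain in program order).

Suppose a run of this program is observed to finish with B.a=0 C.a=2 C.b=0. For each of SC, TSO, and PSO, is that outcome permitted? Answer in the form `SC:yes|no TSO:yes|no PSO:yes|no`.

SC:no TSO:yes PSO:yes

outcome vector order: (B.a,C.a,C.b)
under SC → 000, 001, 002, 021, 022, 200, 201, 202, 220, 221, 222
under TSO → 000, 001, 002, 020, 021, 022, 200, 201, 202, 220, 221, 222
under PSO → 000, 001, 002, 020, 021, 022, 200, 201, 202, 220, 221, 222
target 020 ∈ {TSO,PSO}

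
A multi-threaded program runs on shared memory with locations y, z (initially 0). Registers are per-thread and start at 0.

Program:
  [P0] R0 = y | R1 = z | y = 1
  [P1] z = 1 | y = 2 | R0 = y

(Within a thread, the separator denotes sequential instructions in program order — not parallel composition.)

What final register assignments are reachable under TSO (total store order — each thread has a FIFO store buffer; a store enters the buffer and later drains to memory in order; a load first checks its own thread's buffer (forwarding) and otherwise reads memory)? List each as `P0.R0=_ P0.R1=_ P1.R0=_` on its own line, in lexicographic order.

P0.R0=0 P0.R1=0 P1.R0=1
P0.R0=0 P0.R1=0 P1.R0=2
P0.R0=0 P0.R1=1 P1.R0=1
P0.R0=0 P0.R1=1 P1.R0=2
P0.R0=2 P0.R1=1 P1.R0=1
P0.R0=2 P0.R1=1 P1.R0=2

outcome vector order: (P0.R0,P0.R1,P1.R0)
|TSO outcomes| = 6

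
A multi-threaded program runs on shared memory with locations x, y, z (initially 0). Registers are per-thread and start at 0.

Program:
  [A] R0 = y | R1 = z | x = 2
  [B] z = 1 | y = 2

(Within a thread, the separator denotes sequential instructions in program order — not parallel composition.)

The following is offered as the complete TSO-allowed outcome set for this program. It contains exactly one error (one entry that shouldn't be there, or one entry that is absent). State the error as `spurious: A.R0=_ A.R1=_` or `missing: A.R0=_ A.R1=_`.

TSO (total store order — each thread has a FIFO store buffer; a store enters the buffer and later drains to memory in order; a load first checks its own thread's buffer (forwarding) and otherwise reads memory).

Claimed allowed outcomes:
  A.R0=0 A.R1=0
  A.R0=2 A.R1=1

outcome vector order: (A.R0,A.R1)
TSO (3): <0 0>, <0 1>, <2 1>
TSO∖claimed = {<0 1>}

missing: A.R0=0 A.R1=1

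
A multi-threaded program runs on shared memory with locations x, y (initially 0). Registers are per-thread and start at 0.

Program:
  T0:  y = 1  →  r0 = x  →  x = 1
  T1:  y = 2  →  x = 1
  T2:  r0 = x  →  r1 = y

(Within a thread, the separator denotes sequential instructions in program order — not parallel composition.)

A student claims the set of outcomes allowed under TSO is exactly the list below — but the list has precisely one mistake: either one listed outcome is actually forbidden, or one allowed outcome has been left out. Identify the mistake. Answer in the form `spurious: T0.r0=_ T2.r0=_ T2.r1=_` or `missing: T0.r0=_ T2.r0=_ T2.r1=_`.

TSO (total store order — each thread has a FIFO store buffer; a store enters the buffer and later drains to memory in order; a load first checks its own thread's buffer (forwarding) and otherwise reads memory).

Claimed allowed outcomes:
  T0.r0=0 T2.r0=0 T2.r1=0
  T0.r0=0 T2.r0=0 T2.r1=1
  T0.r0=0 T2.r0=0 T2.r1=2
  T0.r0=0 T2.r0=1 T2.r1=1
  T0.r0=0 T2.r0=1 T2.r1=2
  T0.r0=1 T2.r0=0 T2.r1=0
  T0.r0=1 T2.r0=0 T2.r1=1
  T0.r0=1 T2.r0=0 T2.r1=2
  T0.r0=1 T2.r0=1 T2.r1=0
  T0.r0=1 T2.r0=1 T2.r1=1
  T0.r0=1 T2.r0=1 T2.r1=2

outcome vector order: (T0.r0,T2.r0,T2.r1)
TSO (10): 000 001 002 011 012 100 101 102 111 112
claimed∖TSO = {110}

spurious: T0.r0=1 T2.r0=1 T2.r1=0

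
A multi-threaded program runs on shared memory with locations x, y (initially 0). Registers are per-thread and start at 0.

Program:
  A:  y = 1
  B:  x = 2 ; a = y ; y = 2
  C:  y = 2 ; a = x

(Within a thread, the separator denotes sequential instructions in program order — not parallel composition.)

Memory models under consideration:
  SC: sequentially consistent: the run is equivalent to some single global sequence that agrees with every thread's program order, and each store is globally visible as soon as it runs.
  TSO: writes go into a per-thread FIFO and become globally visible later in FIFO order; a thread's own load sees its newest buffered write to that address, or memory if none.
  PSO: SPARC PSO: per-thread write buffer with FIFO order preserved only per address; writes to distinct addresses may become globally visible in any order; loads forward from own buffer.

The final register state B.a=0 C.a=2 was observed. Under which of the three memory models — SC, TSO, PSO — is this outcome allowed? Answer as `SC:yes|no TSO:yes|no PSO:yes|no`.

outcome vector order: (B.a,C.a)
SC (5): 0/2; 1/0; 1/2; 2/0; 2/2
TSO (6): 0/0; 0/2; 1/0; 1/2; 2/0; 2/2
PSO (6): 0/0; 0/2; 1/0; 1/2; 2/0; 2/2
target 0/2 ∈ {SC,TSO,PSO}

SC:yes TSO:yes PSO:yes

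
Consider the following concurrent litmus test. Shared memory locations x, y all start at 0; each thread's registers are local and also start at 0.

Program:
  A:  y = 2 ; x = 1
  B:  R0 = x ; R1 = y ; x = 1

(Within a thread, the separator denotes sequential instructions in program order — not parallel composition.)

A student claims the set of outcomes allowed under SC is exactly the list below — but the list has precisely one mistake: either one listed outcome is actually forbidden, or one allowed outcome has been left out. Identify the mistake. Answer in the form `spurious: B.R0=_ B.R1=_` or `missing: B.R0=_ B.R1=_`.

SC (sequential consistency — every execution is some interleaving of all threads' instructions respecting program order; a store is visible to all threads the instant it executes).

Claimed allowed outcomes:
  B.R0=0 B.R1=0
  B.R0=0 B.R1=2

outcome vector order: (B.R0,B.R1)
SC: 3 outcomes — {00 02 12}
SC∖claimed = {12}

missing: B.R0=1 B.R1=2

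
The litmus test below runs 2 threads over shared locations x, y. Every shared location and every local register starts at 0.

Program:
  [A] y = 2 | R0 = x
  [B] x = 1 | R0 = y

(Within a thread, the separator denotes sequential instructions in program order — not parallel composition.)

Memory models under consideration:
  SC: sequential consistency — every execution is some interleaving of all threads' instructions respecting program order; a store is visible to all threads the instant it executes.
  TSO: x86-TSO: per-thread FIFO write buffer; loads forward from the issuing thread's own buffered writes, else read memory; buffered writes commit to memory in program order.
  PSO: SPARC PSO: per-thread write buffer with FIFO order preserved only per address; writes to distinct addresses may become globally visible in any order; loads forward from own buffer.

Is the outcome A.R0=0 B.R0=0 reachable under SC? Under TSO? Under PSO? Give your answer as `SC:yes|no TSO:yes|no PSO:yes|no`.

SC:no TSO:yes PSO:yes

outcome vector order: (A.R0,B.R0)
[SC] allowed = {02; 10; 12}
[TSO] allowed = {00; 02; 10; 12}
[PSO] allowed = {00; 02; 10; 12}
target 00 ∈ {TSO,PSO}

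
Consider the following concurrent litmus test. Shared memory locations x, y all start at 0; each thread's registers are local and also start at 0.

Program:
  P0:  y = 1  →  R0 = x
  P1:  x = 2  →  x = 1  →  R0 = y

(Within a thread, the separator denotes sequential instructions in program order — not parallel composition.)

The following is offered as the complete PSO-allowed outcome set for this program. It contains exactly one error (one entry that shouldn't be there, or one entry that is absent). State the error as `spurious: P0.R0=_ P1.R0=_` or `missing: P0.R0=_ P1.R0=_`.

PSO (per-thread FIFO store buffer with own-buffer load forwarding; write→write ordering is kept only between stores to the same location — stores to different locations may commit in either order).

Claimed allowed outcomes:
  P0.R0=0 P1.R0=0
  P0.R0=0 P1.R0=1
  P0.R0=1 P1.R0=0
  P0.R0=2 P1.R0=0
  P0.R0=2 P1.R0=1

missing: P0.R0=1 P1.R0=1

outcome vector order: (P0.R0,P1.R0)
PSO (6): (0,0), (0,1), (1,0), (1,1), (2,0), (2,1)
PSO∖claimed = {(1,1)}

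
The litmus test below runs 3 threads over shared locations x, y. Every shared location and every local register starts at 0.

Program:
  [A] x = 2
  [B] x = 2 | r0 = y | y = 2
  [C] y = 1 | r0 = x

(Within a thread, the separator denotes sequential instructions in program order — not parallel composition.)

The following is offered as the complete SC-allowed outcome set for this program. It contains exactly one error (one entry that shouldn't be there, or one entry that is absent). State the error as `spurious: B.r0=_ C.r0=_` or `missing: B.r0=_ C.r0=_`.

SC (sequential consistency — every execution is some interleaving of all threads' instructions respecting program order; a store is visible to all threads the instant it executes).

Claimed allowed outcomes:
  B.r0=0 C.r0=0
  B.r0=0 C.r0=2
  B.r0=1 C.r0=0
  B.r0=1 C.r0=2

spurious: B.r0=0 C.r0=0

outcome vector order: (B.r0,C.r0)
[SC] allowed = {02, 10, 12}
claimed∖SC = {00}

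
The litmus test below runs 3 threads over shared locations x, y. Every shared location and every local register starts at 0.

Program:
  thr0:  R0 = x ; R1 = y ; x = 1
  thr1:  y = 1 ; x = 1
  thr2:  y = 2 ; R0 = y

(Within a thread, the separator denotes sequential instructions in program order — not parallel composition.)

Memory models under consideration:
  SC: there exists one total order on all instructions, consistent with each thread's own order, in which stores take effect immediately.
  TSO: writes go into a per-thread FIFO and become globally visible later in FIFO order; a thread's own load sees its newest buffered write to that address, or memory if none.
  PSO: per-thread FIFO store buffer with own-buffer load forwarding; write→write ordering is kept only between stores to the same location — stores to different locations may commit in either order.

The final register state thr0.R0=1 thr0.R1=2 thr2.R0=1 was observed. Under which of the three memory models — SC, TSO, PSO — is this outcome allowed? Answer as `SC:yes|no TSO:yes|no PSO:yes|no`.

outcome vector order: (thr0.R0,thr0.R1,thr2.R0)
SC: 9 outcomes — {(0,0,1) (0,0,2) (0,1,1) (0,1,2) (0,2,1) (0,2,2) (1,1,1) (1,1,2) (1,2,2)}
TSO: 9 outcomes — {(0,0,1) (0,0,2) (0,1,1) (0,1,2) (0,2,1) (0,2,2) (1,1,1) (1,1,2) (1,2,2)}
PSO: 12 outcomes — {(0,0,1) (0,0,2) (0,1,1) (0,1,2) (0,2,1) (0,2,2) (1,0,1) (1,0,2) (1,1,1) (1,1,2) (1,2,1) (1,2,2)}
target (1,2,1) ∈ {PSO}

SC:no TSO:no PSO:yes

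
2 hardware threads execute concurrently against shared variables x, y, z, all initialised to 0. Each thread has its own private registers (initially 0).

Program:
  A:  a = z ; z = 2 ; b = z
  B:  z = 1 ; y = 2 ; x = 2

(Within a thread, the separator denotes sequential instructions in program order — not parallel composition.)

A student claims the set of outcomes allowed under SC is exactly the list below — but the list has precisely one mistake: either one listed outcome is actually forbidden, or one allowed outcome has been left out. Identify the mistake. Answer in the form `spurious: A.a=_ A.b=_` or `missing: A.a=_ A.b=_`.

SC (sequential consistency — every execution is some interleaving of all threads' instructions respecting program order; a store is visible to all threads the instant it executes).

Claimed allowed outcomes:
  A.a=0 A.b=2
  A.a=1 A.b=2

missing: A.a=0 A.b=1

outcome vector order: (A.a,A.b)
SC: 3 outcomes — {(0,1); (0,2); (1,2)}
SC∖claimed = {(0,1)}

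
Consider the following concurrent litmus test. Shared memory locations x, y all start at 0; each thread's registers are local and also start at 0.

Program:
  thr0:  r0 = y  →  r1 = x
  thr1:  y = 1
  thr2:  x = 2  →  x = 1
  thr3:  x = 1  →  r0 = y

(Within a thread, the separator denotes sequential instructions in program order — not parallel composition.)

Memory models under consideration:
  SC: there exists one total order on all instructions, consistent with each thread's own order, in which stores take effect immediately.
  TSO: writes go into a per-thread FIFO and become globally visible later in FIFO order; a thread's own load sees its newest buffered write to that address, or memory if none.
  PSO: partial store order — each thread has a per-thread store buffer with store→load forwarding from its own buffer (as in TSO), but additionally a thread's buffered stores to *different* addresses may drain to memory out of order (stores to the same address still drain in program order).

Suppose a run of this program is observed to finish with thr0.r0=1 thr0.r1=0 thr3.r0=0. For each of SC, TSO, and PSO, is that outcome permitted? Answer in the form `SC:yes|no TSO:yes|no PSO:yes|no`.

outcome vector order: (thr0.r0,thr0.r1,thr3.r0)
[SC] allowed = {(0,0,0), (0,0,1), (0,1,0), (0,1,1), (0,2,0), (0,2,1), (1,0,1), (1,1,0), (1,1,1), (1,2,0), (1,2,1)}
[TSO] allowed = {(0,0,0), (0,0,1), (0,1,0), (0,1,1), (0,2,0), (0,2,1), (1,0,0), (1,0,1), (1,1,0), (1,1,1), (1,2,0), (1,2,1)}
[PSO] allowed = {(0,0,0), (0,0,1), (0,1,0), (0,1,1), (0,2,0), (0,2,1), (1,0,0), (1,0,1), (1,1,0), (1,1,1), (1,2,0), (1,2,1)}
target (1,0,0) ∈ {TSO,PSO}

SC:no TSO:yes PSO:yes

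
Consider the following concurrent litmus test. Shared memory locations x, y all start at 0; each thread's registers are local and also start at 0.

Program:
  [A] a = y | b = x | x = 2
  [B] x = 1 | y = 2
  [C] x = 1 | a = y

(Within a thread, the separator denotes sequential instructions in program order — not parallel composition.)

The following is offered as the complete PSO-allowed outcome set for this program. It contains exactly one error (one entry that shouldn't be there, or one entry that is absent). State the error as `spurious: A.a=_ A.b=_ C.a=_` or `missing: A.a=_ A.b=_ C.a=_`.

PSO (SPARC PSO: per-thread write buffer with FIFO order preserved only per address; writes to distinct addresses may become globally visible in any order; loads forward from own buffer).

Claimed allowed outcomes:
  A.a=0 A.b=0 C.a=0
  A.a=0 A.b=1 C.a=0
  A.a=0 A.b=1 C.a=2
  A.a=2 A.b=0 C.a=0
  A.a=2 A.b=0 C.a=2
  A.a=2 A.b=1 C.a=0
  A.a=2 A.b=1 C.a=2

missing: A.a=0 A.b=0 C.a=2

outcome vector order: (A.a,A.b,C.a)
under PSO → (0,0,0), (0,0,2), (0,1,0), (0,1,2), (2,0,0), (2,0,2), (2,1,0), (2,1,2)
PSO∖claimed = {(0,0,2)}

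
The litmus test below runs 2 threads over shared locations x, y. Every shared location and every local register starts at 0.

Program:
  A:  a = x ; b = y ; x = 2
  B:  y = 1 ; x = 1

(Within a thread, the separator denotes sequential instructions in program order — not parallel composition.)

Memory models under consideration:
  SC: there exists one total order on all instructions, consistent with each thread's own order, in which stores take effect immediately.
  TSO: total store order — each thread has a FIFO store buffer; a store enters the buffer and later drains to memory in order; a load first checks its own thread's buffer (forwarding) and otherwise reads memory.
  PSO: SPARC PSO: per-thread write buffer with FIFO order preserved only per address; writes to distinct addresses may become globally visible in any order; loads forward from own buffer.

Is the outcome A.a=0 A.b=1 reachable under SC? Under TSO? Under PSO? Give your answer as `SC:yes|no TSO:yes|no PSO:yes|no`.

outcome vector order: (A.a,A.b)
SC: 3 outcomes — {(0,0) (0,1) (1,1)}
TSO: 3 outcomes — {(0,0) (0,1) (1,1)}
PSO: 4 outcomes — {(0,0) (0,1) (1,0) (1,1)}
target (0,1) ∈ {SC,TSO,PSO}

SC:yes TSO:yes PSO:yes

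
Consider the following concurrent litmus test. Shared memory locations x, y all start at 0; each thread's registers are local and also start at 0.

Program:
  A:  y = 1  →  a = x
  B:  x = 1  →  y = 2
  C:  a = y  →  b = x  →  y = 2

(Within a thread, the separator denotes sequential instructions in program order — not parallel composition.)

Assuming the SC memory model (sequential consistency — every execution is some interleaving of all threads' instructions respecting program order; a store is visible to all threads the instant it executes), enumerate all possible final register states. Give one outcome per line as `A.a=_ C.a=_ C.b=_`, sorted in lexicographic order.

A.a=0 C.a=0 C.b=0
A.a=0 C.a=0 C.b=1
A.a=0 C.a=1 C.b=0
A.a=0 C.a=1 C.b=1
A.a=0 C.a=2 C.b=1
A.a=1 C.a=0 C.b=0
A.a=1 C.a=0 C.b=1
A.a=1 C.a=1 C.b=0
A.a=1 C.a=1 C.b=1
A.a=1 C.a=2 C.b=1

outcome vector order: (A.a,C.a,C.b)
|SC outcomes| = 10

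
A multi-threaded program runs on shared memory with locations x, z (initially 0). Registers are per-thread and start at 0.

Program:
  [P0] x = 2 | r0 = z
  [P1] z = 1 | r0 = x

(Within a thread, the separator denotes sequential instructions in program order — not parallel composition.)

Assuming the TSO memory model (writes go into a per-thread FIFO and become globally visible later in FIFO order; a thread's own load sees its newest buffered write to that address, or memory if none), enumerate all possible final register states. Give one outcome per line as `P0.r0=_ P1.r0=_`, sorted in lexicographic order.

outcome vector order: (P0.r0,P1.r0)
|TSO outcomes| = 4

P0.r0=0 P1.r0=0
P0.r0=0 P1.r0=2
P0.r0=1 P1.r0=0
P0.r0=1 P1.r0=2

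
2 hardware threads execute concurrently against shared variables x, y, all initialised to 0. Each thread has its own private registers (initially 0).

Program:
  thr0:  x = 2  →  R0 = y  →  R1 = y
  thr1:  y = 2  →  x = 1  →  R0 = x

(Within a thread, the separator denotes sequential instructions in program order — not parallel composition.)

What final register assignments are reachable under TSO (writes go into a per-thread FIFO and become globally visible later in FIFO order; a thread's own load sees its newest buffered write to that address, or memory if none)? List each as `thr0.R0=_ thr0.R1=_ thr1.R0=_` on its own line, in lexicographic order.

outcome vector order: (thr0.R0,thr0.R1,thr1.R0)
|TSO outcomes| = 6

thr0.R0=0 thr0.R1=0 thr1.R0=1
thr0.R0=0 thr0.R1=0 thr1.R0=2
thr0.R0=0 thr0.R1=2 thr1.R0=1
thr0.R0=0 thr0.R1=2 thr1.R0=2
thr0.R0=2 thr0.R1=2 thr1.R0=1
thr0.R0=2 thr0.R1=2 thr1.R0=2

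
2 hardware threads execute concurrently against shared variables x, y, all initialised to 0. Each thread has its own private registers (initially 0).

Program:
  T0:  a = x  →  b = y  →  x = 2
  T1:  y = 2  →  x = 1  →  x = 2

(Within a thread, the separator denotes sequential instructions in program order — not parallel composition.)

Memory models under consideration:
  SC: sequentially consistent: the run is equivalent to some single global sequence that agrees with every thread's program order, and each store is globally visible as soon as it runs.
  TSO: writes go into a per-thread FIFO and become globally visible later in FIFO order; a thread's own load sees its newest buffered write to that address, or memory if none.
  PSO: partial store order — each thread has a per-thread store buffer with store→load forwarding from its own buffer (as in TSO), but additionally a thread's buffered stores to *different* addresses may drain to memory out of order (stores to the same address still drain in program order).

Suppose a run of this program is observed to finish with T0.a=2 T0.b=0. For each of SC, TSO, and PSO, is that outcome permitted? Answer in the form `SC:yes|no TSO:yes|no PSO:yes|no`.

outcome vector order: (T0.a,T0.b)
under SC → (0,0); (0,2); (1,2); (2,2)
under TSO → (0,0); (0,2); (1,2); (2,2)
under PSO → (0,0); (0,2); (1,0); (1,2); (2,0); (2,2)
target (2,0) ∈ {PSO}

SC:no TSO:no PSO:yes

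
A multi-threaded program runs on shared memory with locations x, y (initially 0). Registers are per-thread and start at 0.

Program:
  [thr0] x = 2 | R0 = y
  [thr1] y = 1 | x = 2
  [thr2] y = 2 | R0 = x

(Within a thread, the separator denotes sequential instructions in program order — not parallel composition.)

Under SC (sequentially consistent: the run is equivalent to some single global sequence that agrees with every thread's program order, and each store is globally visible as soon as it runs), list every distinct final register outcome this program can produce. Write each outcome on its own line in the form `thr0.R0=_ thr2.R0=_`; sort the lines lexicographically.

outcome vector order: (thr0.R0,thr2.R0)
|SC outcomes| = 5

thr0.R0=0 thr2.R0=2
thr0.R0=1 thr2.R0=0
thr0.R0=1 thr2.R0=2
thr0.R0=2 thr2.R0=0
thr0.R0=2 thr2.R0=2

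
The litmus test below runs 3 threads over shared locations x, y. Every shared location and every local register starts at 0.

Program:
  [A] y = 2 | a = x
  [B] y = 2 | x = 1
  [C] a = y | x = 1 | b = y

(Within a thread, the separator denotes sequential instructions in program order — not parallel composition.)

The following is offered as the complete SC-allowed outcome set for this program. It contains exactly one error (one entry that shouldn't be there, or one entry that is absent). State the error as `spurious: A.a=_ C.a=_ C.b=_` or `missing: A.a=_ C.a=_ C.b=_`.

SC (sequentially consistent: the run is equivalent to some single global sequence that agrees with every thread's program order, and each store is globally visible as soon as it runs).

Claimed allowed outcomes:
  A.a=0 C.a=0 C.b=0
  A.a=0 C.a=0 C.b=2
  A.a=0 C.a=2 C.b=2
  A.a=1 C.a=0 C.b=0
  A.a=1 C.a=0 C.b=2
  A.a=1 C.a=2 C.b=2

outcome vector order: (A.a,C.a,C.b)
SC (5): <0 0 2>, <0 2 2>, <1 0 0>, <1 0 2>, <1 2 2>
claimed∖SC = {<0 0 0>}

spurious: A.a=0 C.a=0 C.b=0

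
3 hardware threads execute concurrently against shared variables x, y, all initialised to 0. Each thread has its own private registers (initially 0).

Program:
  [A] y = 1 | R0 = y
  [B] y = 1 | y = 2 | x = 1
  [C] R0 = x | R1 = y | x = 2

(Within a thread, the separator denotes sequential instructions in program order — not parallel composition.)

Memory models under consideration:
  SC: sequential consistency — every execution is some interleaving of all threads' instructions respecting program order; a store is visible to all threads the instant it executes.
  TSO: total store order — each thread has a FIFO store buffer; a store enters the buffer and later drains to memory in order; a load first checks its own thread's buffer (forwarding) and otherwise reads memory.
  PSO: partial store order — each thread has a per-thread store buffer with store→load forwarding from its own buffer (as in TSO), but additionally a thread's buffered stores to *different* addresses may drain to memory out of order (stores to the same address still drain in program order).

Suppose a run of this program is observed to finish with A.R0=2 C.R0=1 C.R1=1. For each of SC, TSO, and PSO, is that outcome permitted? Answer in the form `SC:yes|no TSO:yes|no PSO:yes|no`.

SC:no TSO:no PSO:yes

outcome vector order: (A.R0,C.R0,C.R1)
under SC → 100; 101; 102; 111; 112; 200; 201; 202; 212
under TSO → 100; 101; 102; 111; 112; 200; 201; 202; 212
under PSO → 100; 101; 102; 110; 111; 112; 200; 201; 202; 210; 211; 212
target 211 ∈ {PSO}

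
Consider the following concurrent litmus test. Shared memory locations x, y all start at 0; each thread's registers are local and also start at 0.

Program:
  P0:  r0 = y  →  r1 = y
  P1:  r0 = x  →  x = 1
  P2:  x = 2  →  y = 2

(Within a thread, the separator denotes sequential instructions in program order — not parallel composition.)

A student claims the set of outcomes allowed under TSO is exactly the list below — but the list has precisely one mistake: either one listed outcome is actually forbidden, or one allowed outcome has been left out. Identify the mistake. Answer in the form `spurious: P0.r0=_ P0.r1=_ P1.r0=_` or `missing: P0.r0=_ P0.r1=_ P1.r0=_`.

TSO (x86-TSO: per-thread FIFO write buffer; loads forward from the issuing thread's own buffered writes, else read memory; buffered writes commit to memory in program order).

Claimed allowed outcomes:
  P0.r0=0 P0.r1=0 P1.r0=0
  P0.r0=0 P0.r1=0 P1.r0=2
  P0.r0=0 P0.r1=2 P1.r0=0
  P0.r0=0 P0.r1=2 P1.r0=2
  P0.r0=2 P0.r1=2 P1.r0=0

outcome vector order: (P0.r0,P0.r1,P1.r0)
[TSO] allowed = {<0 0 0>, <0 0 2>, <0 2 0>, <0 2 2>, <2 2 0>, <2 2 2>}
TSO∖claimed = {<2 2 2>}

missing: P0.r0=2 P0.r1=2 P1.r0=2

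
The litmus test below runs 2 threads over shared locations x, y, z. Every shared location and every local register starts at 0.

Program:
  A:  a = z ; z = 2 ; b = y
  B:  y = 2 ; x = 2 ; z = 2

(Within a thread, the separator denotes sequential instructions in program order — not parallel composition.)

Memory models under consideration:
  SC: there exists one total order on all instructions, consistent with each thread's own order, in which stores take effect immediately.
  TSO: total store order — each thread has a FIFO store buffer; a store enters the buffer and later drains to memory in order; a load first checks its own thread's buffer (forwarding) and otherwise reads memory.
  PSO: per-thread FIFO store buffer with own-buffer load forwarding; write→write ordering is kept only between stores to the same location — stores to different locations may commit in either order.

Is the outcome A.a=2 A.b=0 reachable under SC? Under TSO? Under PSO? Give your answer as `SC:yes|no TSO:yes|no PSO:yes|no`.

outcome vector order: (A.a,A.b)
SC (3): <0 0>, <0 2>, <2 2>
TSO (3): <0 0>, <0 2>, <2 2>
PSO (4): <0 0>, <0 2>, <2 0>, <2 2>
target <2 0> ∈ {PSO}

SC:no TSO:no PSO:yes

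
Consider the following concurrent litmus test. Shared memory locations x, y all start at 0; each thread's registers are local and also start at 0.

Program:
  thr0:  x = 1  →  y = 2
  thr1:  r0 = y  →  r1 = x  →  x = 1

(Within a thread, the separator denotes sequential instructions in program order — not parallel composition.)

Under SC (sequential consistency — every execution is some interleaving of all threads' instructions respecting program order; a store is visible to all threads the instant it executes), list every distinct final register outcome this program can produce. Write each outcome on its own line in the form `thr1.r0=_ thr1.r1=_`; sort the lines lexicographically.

thr1.r0=0 thr1.r1=0
thr1.r0=0 thr1.r1=1
thr1.r0=2 thr1.r1=1

outcome vector order: (thr1.r0,thr1.r1)
|SC outcomes| = 3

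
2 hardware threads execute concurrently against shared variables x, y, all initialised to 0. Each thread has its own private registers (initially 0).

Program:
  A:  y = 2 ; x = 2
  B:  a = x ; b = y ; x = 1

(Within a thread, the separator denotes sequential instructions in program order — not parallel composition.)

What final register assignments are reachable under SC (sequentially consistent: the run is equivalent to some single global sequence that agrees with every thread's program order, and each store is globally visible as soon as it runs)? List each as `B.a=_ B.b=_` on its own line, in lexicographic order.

outcome vector order: (B.a,B.b)
|SC outcomes| = 3

B.a=0 B.b=0
B.a=0 B.b=2
B.a=2 B.b=2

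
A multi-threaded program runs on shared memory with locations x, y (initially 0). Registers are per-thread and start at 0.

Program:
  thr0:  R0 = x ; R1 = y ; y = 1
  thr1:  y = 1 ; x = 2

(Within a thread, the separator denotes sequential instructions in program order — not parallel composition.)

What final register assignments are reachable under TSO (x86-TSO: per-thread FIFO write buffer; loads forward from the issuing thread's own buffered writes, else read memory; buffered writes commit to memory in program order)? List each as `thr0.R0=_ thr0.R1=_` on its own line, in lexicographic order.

thr0.R0=0 thr0.R1=0
thr0.R0=0 thr0.R1=1
thr0.R0=2 thr0.R1=1

outcome vector order: (thr0.R0,thr0.R1)
|TSO outcomes| = 3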